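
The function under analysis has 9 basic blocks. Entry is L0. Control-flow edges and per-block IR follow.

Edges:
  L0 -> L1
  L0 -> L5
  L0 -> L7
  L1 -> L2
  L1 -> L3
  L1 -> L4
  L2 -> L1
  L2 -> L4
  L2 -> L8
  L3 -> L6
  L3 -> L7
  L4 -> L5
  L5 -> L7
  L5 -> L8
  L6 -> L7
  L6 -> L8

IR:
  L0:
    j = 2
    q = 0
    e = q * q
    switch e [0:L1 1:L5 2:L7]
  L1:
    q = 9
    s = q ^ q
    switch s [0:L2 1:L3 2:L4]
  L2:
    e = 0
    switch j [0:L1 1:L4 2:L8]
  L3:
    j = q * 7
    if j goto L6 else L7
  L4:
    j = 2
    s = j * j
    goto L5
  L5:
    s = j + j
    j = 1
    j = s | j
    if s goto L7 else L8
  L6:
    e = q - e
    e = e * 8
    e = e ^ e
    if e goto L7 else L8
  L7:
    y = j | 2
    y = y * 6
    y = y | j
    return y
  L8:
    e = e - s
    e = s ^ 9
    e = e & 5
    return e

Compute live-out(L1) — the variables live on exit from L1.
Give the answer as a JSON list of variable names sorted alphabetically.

Answer: ["e", "j", "q", "s"]

Working:
def/use:
  L0: {e,j,q} / ∅
  L1: {q,s} / ∅
  L2: {e} / {j}
  L3: {j} / {q}
  L4: {j,s} / ∅
  L5: {j,s} / {j}
  L6: {e} / {e,q}
  L7: {y} / {j}
  L8: {e} / {e,s}

Liveness:
  L0: in=∅ out={e,j}
  L1: in={e,j} out={e,j,q,s}
  L2: in={j,s} out={e,j,s}
  L3: in={e,q,s} out={e,j,q,s}
  L4: in={e} out={e,j}
  L5: in={e,j} out={e,j,s}
  L6: in={e,j,q,s} out={e,j,s}
  L7: in={j} out=∅
  L8: in={e,s} out=∅

live-out(L1) = ["e", "j", "q", "s"]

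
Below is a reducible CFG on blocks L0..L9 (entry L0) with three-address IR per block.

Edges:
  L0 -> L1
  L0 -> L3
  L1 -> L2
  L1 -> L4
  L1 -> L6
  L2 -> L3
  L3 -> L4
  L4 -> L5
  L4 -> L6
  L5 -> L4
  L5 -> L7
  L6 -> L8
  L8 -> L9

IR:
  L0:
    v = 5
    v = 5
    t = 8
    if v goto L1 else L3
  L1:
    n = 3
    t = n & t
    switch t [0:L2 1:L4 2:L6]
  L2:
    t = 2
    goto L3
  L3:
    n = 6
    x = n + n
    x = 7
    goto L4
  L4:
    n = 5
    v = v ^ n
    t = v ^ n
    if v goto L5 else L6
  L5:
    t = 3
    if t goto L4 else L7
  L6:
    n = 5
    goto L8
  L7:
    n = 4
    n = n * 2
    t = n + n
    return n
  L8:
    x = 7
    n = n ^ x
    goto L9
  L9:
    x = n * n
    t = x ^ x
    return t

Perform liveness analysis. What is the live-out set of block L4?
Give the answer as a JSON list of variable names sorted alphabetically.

Block summaries:
  L0 def {t,v} use ∅
  L1 def {n,t} use {t}
  L2 def {t} use ∅
  L3 def {n,x} use ∅
  L4 def {n,t,v} use {v}
  L5 def {t} use ∅
  L6 def {n} use ∅
  L7 def {n,t} use ∅
  L8 def {n,x} use {n}
  L9 def {t,x} use {n}

Live sets:
  L0 li=∅ lo={t,v}
  L1 li={t,v} lo={v}
  L2 li={v} lo={v}
  L3 li={v} lo={v}
  L4 li={v} lo={v}
  L5 li={v} lo={v}
  L6 li=∅ lo={n}
  L7 li=∅ lo=∅
  L8 li={n} lo={n}
  L9 li={n} lo=∅

live-out(L4) = ["v"]

Answer: ["v"]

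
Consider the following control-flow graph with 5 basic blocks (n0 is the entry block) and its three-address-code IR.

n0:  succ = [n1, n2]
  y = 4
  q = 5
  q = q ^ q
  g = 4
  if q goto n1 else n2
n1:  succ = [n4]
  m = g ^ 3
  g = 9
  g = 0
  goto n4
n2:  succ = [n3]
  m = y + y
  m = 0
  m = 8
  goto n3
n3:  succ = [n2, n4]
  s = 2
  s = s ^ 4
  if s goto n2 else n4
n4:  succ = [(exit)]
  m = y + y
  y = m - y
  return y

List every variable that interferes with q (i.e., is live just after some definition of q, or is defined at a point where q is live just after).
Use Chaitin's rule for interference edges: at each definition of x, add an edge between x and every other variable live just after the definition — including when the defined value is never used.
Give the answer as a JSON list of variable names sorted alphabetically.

Block summaries:
  n0: {g,q,y} / ∅
  n1: {g,m} / {g}
  n2: {m} / {y}
  n3: {s} / ∅
  n4: {m,y} / {y}

Liveness:
  n0: in=∅ out={g,y}
  n1: in={g,y} out={y}
  n2: in={y} out={y}
  n3: in={y} out={y}
  n4: in={y} out=∅

Interfere edges:
  g: {q,y}
  m: {y}
  q: {g,y}
  s: {y}
  y: {g,m,q,s}

N(q) = ["g", "y"]

Answer: ["g", "y"]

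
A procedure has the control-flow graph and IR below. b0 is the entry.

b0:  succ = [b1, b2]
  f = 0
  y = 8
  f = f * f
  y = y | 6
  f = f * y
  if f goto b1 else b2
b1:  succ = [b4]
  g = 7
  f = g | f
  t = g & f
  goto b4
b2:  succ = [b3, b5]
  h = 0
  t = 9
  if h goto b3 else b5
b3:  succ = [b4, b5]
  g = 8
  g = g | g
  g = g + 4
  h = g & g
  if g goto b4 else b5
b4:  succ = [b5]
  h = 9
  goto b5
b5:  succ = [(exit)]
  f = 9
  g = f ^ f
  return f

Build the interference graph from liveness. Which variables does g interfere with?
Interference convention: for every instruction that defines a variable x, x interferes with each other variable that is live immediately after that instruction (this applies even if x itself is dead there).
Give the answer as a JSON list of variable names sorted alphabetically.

Answer: ["f", "h"]

Working:
Per-block:
  b0 def {f,y} use ∅
  b1 def {f,g,t} use {f}
  b2 def {h,t} use ∅
  b3 def {g,h} use ∅
  b4 def {h} use ∅
  b5 def {f,g} use ∅

Live sets:
  live b0: ∅→{f}
  live b1: {f}→∅
  live b2: ∅→∅
  live b3: ∅→∅
  live b4: ∅→∅
  live b5: ∅→∅

Conflict graph:
  f↔{g,y}
  g↔{f,h}
  h↔{g,t}
  t↔{h}
  y↔{f}

N(g) = ["f", "h"]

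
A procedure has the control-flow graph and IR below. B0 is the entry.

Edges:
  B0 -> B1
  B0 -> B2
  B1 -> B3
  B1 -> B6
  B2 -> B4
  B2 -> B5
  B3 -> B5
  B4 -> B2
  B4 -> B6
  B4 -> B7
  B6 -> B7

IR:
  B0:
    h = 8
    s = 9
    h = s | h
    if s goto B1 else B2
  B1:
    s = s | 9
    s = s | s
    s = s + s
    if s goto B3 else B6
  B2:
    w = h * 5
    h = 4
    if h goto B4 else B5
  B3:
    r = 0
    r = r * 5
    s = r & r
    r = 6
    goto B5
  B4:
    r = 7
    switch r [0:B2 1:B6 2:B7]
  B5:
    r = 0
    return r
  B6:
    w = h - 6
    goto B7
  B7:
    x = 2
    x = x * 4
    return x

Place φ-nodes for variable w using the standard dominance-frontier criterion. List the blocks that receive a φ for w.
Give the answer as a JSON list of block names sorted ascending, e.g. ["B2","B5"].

idom tree: B1←B0 B2←B0 B3←B1 B4←B2 B5←B0 B6←B0 B7←B0
Dom∩ at merges:
  B2: preds {B0,B4}: {B0} ∩ {B0,B2,B4} = {B0}; idom=B0
  B5: preds {B2,B3}: {B0,B2} ∩ {B0,B1,B3} = {B0}; idom=B0
  B6: preds {B1,B4}: {B0,B1} ∩ {B0,B2,B4} = {B0}; idom=B0
  B7: preds {B4,B6}: {B0,B2,B4} ∩ {B0,B6} = {B0}; idom=B0

Frontier:
  join B2 pred B0: · stop@B0
  join B2 pred B4: B4→B2 stop@B0
  join B5 pred B2: B2 stop@B0
  join B5 pred B3: B3→B1 stop@B0
  join B6 pred B1: B1 stop@B0
  join B6 pred B4: B4→B2 stop@B0
  join B7 pred B4: B4→B2 stop@B0
  join B7 pred B6: B6 stop@B0
  DF(B0)=∅
  DF(B1)={B5,B6}
  DF(B2)={B2,B5,B6,B7}
  DF(B3)={B5}
  DF(B4)={B2,B6,B7}
  DF(B5)=∅
  DF(B6)={B7}
  DF(B7)=∅

φ for w: defs {B2,B6}
  DF⁺ = {B2,B5,B6,B7}

Answer: ["B2", "B5", "B6", "B7"]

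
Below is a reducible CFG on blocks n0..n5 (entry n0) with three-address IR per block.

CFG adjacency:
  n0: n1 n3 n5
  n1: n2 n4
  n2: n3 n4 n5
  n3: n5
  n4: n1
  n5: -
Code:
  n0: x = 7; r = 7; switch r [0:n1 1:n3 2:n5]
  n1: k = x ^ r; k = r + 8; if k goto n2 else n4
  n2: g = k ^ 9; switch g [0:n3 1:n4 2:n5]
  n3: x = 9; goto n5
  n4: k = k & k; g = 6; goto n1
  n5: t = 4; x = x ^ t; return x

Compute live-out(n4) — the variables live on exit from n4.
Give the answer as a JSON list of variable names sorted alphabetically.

Block summaries:
  n0: {r,x} / ∅
  n1: {k} / {r,x}
  n2: {g} / {k}
  n3: {x} / ∅
  n4: {g,k} / {k}
  n5: {t,x} / {x}

Liveness:
  n0 li=∅ lo={r,x}
  n1 li={r,x} lo={k,r,x}
  n2 li={k,r,x} lo={k,r,x}
  n3 li=∅ lo={x}
  n4 li={k,r,x} lo={r,x}
  n5 li={x} lo=∅

live-out(n4) = ["r", "x"]

Answer: ["r", "x"]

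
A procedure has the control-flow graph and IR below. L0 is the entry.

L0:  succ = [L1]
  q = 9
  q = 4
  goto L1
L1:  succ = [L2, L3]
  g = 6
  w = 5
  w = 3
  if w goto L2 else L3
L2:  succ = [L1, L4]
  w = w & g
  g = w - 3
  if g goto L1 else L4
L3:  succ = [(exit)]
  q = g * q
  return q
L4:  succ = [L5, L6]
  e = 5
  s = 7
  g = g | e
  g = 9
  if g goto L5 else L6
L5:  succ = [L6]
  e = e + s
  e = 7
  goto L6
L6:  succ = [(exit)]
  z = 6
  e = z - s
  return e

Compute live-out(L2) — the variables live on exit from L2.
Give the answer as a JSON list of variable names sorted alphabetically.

Block summaries:
  L0 def {q} use ∅
  L1 def {g,w} use ∅
  L2 def {g,w} use {g,w}
  L3 def {q} use {g,q}
  L4 def {e,g,s} use {g}
  L5 def {e} use {e,s}
  L6 def {e,z} use {s}

Liveness:
  L0 li=∅ lo={q}
  L1 li={q} lo={g,q,w}
  L2 li={g,q,w} lo={g,q}
  L3 li={g,q} lo=∅
  L4 li={g} lo={e,s}
  L5 li={e,s} lo={s}
  L6 li={s} lo=∅

live-out(L2) = ["g", "q"]

Answer: ["g", "q"]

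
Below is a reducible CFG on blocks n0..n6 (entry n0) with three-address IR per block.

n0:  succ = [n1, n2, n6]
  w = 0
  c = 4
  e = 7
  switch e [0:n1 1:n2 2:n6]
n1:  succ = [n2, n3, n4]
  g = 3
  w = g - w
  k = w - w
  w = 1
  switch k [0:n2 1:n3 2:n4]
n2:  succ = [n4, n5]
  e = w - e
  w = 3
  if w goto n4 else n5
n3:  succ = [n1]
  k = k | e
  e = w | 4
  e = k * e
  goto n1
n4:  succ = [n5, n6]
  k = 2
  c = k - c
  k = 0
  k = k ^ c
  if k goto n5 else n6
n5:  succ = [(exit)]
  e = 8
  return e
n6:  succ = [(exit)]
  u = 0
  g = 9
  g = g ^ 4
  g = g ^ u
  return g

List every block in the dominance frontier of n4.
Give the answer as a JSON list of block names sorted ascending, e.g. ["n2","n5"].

Answer: ["n5", "n6"]

Working:
idom tree: n1←n0 n2←n0 n3←n1 n4←n0 n5←n0 n6←n0
Join-block Dom:
  n1: preds {n0,n3}: {n0} ∩ {n0,n1,n3} = {n0}; idom=n0
  n2: preds {n0,n1}: {n0} ∩ {n0,n1} = {n0}; idom=n0
  n4: preds {n1,n2}: {n0,n1} ∩ {n0,n2} = {n0}; idom=n0
  n5: preds {n2,n4}: {n0,n2} ∩ {n0,n4} = {n0}; idom=n0
  n6: preds {n0,n4}: {n0} ∩ {n0,n4} = {n0}; idom=n0

Frontier:
  join n1 pred n0: · stop@n0
  join n1 pred n3: n3→n1 stop@n0
  join n2 pred n0: · stop@n0
  join n2 pred n1: n1 stop@n0
  join n4 pred n1: n1 stop@n0
  join n4 pred n2: n2 stop@n0
  join n5 pred n2: n2 stop@n0
  join n5 pred n4: n4 stop@n0
  join n6 pred n0: · stop@n0
  join n6 pred n4: n4 stop@n0
  n0: DF=∅
  n1: DF={n1,n2,n4}
  n2: DF={n4,n5}
  n3: DF={n1}
  n4: DF={n5,n6}
  n5: DF=∅
  n6: DF=∅

DF(n4) = ["n5", "n6"]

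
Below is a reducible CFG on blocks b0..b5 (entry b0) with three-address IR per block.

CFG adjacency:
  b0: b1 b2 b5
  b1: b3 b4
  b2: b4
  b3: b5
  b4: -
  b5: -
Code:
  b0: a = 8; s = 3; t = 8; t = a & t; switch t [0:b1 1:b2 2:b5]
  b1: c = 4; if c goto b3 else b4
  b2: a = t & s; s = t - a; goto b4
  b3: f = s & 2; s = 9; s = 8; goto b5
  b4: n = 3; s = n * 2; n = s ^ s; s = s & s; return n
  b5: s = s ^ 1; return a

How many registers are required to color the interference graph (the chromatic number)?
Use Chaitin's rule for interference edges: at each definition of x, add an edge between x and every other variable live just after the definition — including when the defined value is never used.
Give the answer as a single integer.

Answer: 3

Working:
Block summaries:
  b0: def={a,s,t} ue=∅
  b1: def={c} ue=∅
  b2: def={a,s} ue={s,t}
  b3: def={f,s} ue={s}
  b4: def={n,s} ue=∅
  b5: def={s} ue={a,s}

Live sets:
  b0 li=∅ lo={a,s,t}
  b1 li={a,s} lo={a,s}
  b2 li={s,t} lo=∅
  b3 li={a,s} lo={a,s}
  b4 li=∅ lo=∅
  b5 li={a,s} lo=∅

Interfere edges:
  a: {c,f,s,t}
  c: {a,s}
  f: {a}
  n: {s}
  s: {a,c,n,t}
  t: {a,s}

Colouring:
  lower bound: {a,c,s} mutually conflict ⇒ χ ≥ 3
  assign a→r0 c→r2 f→r1 n→r0 s→r1 t→r2 — no edge inside a register ⇒ χ ≤ 3
  χ = 3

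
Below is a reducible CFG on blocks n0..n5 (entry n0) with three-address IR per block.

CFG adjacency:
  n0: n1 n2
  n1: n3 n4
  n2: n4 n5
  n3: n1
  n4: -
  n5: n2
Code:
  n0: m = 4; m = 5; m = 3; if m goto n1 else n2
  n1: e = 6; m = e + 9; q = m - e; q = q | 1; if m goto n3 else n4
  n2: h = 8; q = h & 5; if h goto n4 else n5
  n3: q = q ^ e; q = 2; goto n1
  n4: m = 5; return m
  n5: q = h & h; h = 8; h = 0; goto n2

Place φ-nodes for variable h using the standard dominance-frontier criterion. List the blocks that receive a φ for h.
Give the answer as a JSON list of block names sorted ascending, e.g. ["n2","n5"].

idom tree: n1←n0 n2←n0 n3←n1 n4←n0 n5←n2
Join-block Dom:
  n1: preds {n0,n3}: {n0} ∩ {n0,n1,n3} = {n0}; idom=n0
  n2: preds {n0,n5}: {n0} ∩ {n0,n2,n5} = {n0}; idom=n0
  n4: preds {n1,n2}: {n0,n1} ∩ {n0,n2} = {n0}; idom=n0

DF walk-up:
  join n1 pred n0: · stop@n0
  join n1 pred n3: n3→n1 stop@n0
  join n2 pred n0: · stop@n0
  join n2 pred n5: n5→n2 stop@n0
  join n4 pred n1: n1 stop@n0
  join n4 pred n2: n2 stop@n0
  DF(n0)=∅
  DF(n1)={n1,n4}
  DF(n2)={n2,n4}
  DF(n3)={n1}
  DF(n4)=∅
  DF(n5)={n2}

φ for h: defs {n2,n5}
  DF⁺ = {n2,n4}

Answer: ["n2", "n4"]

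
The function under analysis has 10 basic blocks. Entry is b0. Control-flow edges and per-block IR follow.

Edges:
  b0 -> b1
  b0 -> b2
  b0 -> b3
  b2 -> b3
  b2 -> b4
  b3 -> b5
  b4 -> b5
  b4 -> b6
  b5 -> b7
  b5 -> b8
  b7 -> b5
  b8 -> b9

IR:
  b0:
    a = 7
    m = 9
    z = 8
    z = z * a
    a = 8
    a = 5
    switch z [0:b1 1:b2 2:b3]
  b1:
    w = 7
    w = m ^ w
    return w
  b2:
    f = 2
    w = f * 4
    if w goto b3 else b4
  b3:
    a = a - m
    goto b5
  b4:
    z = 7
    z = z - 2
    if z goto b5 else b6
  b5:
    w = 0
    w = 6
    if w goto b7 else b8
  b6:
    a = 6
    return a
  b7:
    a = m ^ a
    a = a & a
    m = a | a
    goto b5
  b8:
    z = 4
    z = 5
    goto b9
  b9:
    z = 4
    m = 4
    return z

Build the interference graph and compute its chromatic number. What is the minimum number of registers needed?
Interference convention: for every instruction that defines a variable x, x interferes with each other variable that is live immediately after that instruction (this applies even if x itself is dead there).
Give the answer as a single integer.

Answer: 3

Derivation:
Per-block:
  b0: {a,m,z} / ∅
  b1: {w} / {m}
  b2: {f,w} / ∅
  b3: {a} / {a,m}
  b4: {z} / ∅
  b5: {w} / ∅
  b6: {a} / ∅
  b7: {a,m} / {a,m}
  b8: {z} / ∅
  b9: {m,z} / ∅

Backward fixpoint:
  b0: in=∅ out={a,m}
  b1: in={m} out=∅
  b2: in={a,m} out={a,m}
  b3: in={a,m} out={a,m}
  b4: in={a,m} out={a,m}
  b5: in={a,m} out={a,m}
  b6: in=∅ out=∅
  b7: in={a,m} out={a,m}
  b8: in=∅ out=∅
  b9: in=∅ out=∅

Conflict graph:
  a — {f,m,w,z}
  f — {a,m}
  m — {a,f,w,z}
  w — {a,m}
  z — {a,m}

Registers:
  {a,f,m} pairwise interfere (3-clique) ⇒ χ ≥ 3
  3-colouring: r0={a}  r1={m}  r2={f,w,z}
  χ = 3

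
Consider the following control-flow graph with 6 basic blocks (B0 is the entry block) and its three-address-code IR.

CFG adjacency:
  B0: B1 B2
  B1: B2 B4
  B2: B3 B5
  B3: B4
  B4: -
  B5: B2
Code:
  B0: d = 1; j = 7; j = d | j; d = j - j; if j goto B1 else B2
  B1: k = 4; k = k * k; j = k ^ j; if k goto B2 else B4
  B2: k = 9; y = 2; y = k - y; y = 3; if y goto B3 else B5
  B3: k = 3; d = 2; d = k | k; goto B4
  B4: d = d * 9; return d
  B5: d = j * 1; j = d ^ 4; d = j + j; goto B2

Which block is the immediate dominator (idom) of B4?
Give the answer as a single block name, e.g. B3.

Answer: B0

Working:
idom tree: B1←B0 B2←B0 B3←B2 B4←B0 B5←B2
Dom∩ at merges:
  B2: preds {B0,B1,B5}: {B0} ∩ {B0,B1} ∩ {B0,B2,B5} = {B0}; idom=B0
  B4: preds {B1,B3}: {B0,B1} ∩ {B0,B2,B3} = {B0}; idom=B0

idom(B4) = B0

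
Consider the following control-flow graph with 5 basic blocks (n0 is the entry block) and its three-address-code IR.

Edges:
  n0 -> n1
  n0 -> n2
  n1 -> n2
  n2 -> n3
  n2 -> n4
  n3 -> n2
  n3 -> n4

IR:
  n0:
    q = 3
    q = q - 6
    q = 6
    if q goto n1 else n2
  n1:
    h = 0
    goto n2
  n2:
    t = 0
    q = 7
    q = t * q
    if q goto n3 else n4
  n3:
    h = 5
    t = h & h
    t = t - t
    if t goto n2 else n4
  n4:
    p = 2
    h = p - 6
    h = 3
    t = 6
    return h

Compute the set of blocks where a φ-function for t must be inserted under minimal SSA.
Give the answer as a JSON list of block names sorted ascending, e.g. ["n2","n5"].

Answer: ["n2", "n4"]

Working:
idom tree: n1←n0 n2←n0 n3←n2 n4←n2
Dom∩ at merges:
  n2: preds {n0,n1,n3}: {n0} ∩ {n0,n1} ∩ {n0,n2,n3} = {n0}; idom=n0
  n4: preds {n2,n3}: {n0,n2} ∩ {n0,n2,n3} = {n0,n2}; idom=n2

DF derivation:
  join n2 pred n0: · stop@n0
  join n2 pred n1: n1 stop@n0
  join n2 pred n3: n3→n2 stop@n0
  join n4 pred n2: · stop@n2
  join n4 pred n3: n3 stop@n2
  n0 → ∅
  n1 → {n2}
  n2 → {n2}
  n3 → {n2,n4}
  n4 → ∅

φ for t: defs {n2,n3,n4}
  DF⁺ = {n2,n4}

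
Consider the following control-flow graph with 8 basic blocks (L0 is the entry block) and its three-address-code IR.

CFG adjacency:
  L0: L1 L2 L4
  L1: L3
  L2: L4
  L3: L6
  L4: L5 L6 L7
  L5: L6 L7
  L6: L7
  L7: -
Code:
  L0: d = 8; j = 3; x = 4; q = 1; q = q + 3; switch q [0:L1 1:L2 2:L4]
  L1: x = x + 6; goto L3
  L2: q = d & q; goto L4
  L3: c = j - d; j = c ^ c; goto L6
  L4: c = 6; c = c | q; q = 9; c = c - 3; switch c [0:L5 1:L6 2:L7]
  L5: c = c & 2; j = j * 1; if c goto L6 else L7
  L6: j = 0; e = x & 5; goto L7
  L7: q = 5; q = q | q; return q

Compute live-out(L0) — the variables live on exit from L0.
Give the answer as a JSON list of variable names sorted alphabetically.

Per-block:
  L0 def {d,j,q,x} use ∅
  L1 def {x} use {x}
  L2 def {q} use {d,q}
  L3 def {c,j} use {d,j}
  L4 def {c,q} use {q}
  L5 def {c,j} use {c,j}
  L6 def {e,j} use {x}
  L7 def {q} use ∅

Backward fixpoint:
  live L0: ∅→{d,j,q,x}
  live L1: {d,j,x}→{d,j,x}
  live L2: {d,j,q,x}→{j,q,x}
  live L3: {d,j,x}→{x}
  live L4: {j,q,x}→{c,j,x}
  live L5: {c,j,x}→{x}
  live L6: {x}→∅
  live L7: ∅→∅

live-out(L0) = ["d", "j", "q", "x"]

Answer: ["d", "j", "q", "x"]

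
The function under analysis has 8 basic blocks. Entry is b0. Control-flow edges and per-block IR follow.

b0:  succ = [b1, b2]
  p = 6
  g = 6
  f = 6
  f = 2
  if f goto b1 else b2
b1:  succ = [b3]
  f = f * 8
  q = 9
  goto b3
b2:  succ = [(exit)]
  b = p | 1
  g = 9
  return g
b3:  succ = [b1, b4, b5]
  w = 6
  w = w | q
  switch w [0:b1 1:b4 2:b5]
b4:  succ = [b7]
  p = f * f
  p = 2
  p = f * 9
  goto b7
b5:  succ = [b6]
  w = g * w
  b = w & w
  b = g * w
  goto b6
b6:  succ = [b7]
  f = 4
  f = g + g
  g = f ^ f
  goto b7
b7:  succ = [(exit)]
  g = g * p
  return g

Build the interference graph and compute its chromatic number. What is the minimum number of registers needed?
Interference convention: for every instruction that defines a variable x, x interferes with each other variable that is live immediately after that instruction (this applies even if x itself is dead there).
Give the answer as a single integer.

Answer: 5

Working:
def/use:
  b0: {f,g,p} / ∅
  b1: {f,q} / {f}
  b2: {b,g} / {p}
  b3: {w} / {q}
  b4: {p} / {f}
  b5: {b,w} / {g,w}
  b6: {f,g} / {g}
  b7: {g} / {g,p}

Live sets:
  b0 li=∅ lo={f,g,p}
  b1 li={f,g,p} lo={f,g,p,q}
  b2 li={p} lo=∅
  b3 li={f,g,p,q} lo={f,g,p,w}
  b4 li={f,g} lo={g,p}
  b5 li={g,p,w} lo={g,p}
  b6 li={g,p} lo={g,p}
  b7 li={g,p} lo=∅

Interference:
  b↔{g,p,w}
  f↔{g,p,q,w}
  g↔{b,f,p,q,w}
  p↔{b,f,g,q,w}
  q↔{f,g,p,w}
  w↔{b,f,g,p,q}

Registers:
  {f,g,p,q,w} pairwise interfere (5-clique) ⇒ χ ≥ 5
  assign b→r3 f→r3 g→r0 p→r1 q→r4 w→r2 — no edge inside a register ⇒ χ ≤ 5
  χ = 5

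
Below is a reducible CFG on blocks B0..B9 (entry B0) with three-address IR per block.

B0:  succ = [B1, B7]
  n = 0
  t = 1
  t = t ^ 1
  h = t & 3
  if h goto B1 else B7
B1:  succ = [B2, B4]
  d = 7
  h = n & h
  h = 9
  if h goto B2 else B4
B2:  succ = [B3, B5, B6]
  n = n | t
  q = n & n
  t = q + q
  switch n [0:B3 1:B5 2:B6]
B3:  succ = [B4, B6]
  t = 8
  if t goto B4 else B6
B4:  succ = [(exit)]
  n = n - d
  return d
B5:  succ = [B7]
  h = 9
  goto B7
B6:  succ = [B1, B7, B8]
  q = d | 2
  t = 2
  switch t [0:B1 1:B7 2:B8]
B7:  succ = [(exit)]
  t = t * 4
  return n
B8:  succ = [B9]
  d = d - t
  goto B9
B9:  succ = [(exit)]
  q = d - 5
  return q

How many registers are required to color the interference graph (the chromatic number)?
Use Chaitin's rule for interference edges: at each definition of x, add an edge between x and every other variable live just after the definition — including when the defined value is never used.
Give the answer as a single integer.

Answer: 4

Analysis:
Block summaries:
  B0: def={h,n,t} ue=∅
  B1: def={d,h} ue={h,n}
  B2: def={n,q,t} ue={n,t}
  B3: def={t} ue=∅
  B4: def={n} ue={d,n}
  B5: def={h} ue=∅
  B6: def={q,t} ue={d}
  B7: def={t} ue={n,t}
  B8: def={d} ue={d,t}
  B9: def={q} ue={d}

Live sets:
  B0: in=∅ out={h,n,t}
  B1: in={h,n,t} out={d,h,n,t}
  B2: in={d,h,n,t} out={d,h,n,t}
  B3: in={d,h,n} out={d,h,n}
  B4: in={d,n} out=∅
  B5: in={n,t} out={n,t}
  B6: in={d,h,n} out={d,h,n,t}
  B7: in={n,t} out=∅
  B8: in={d,t} out={d}
  B9: in={d} out=∅

Conflict graph:
  d↔{h,n,q,t}
  h↔{d,n,q,t}
  n↔{d,h,q,t}
  q↔{d,h,n}
  t↔{d,h,n}

Registers:
  {d,h,n,q} pairwise interfere (4-clique) ⇒ χ ≥ 4
  assign d→R0 h→R1 n→R2 q→R3 t→R3 — no edge inside a register ⇒ χ ≤ 4
  χ = 4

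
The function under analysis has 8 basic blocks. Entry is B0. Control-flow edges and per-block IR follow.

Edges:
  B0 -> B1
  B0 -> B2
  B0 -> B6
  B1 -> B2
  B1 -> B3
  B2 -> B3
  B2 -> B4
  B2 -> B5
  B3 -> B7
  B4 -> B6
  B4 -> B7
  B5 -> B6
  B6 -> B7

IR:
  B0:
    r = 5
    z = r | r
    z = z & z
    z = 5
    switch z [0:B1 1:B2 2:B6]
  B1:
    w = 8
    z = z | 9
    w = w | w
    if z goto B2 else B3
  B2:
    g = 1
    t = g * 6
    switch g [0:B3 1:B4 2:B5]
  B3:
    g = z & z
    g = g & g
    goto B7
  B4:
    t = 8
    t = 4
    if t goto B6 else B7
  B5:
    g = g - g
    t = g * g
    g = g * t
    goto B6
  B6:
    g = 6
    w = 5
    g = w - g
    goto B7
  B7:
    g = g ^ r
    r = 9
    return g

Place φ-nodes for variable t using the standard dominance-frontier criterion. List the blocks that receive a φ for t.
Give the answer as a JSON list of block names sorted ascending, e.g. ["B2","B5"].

Answer: ["B3", "B6", "B7"]

Analysis:
idom tree: B1←B0 B2←B0 B3←B0 B4←B2 B5←B2 B6←B0 B7←B0
Join-block Dom:
  B2: preds {B0,B1}: {B0} ∩ {B0,B1} = {B0}; idom=B0
  B3: preds {B1,B2}: {B0,B1} ∩ {B0,B2} = {B0}; idom=B0
  B6: preds {B0,B4,B5}: {B0} ∩ {B0,B2,B4} ∩ {B0,B2,B5} = {B0}; idom=B0
  B7: preds {B3,B4,B6}: {B0,B3} ∩ {B0,B2,B4} ∩ {B0,B6} = {B0}; idom=B0

Frontier:
  B2←B0: walk · to B0
  B2←B1: walk B1 to B0
  B3←B1: walk B1 to B0
  B3←B2: walk B2 to B0
  B6←B0: walk · to B0
  B6←B4: walk B4→B2 to B0
  B6←B5: walk B5→B2 to B0
  B7←B3: walk B3 to B0
  B7←B4: walk B4→B2 to B0
  B7←B6: walk B6 to B0
  B0: DF=∅
  B1: DF={B2,B3}
  B2: DF={B3,B6,B7}
  B3: DF={B7}
  B4: DF={B6,B7}
  B5: DF={B6}
  B6: DF={B7}
  B7: DF=∅

φ for t: defs {B2,B4,B5}
  DF⁺ = {B3,B6,B7}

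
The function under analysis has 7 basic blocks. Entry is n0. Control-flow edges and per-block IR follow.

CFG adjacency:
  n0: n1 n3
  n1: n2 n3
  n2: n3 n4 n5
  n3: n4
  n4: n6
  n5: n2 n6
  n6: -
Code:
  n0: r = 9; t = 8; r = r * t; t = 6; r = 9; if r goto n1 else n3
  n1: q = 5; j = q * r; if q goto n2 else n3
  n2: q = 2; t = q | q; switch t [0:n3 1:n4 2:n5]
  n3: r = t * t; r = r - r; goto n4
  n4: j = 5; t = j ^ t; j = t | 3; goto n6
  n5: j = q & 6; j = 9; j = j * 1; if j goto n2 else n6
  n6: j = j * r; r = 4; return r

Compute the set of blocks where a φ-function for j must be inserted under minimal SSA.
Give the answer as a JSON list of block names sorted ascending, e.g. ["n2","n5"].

Answer: ["n2", "n3", "n4", "n6"]

Working:
idom tree: n1←n0 n2←n1 n3←n0 n4←n0 n5←n2 n6←n0
Dom at joins:
  n2: preds {n1,n5}: {n0,n1} ∩ {n0,n1,n2,n5} = {n0,n1}; idom=n1
  n3: preds {n0,n1,n2}: {n0} ∩ {n0,n1} ∩ {n0,n1,n2} = {n0}; idom=n0
  n4: preds {n2,n3}: {n0,n1,n2} ∩ {n0,n3} = {n0}; idom=n0
  n6: preds {n4,n5}: {n0,n4} ∩ {n0,n1,n2,n5} = {n0}; idom=n0

Frontier:
  n2←n1: walk · to n1
  n2←n5: walk n5→n2 to n1
  n3←n0: walk · to n0
  n3←n1: walk n1 to n0
  n3←n2: walk n2→n1 to n0
  n4←n2: walk n2→n1 to n0
  n4←n3: walk n3 to n0
  n6←n4: walk n4 to n0
  n6←n5: walk n5→n2→n1 to n0
  n0 → ∅
  n1 → {n3,n4,n6}
  n2 → {n2,n3,n4,n6}
  n3 → {n4}
  n4 → {n6}
  n5 → {n2,n6}
  n6 → ∅

φ for j: defs {n1,n4,n5,n6}
  DF⁺ = {n2,n3,n4,n6}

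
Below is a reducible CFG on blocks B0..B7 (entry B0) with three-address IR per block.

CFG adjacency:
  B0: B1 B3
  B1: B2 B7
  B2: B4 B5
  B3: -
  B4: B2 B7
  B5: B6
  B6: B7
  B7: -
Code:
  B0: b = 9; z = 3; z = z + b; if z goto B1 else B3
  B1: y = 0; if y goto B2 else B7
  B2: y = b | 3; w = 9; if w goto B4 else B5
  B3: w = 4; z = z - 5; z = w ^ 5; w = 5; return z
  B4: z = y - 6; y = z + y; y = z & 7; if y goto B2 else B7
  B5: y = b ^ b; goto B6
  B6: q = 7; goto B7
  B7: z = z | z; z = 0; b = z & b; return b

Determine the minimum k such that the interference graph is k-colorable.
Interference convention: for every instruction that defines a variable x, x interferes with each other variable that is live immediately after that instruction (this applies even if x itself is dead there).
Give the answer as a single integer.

Answer: 4

Working:
Block summaries:
  B0: def={b,z} ue=∅
  B1: def={y} ue=∅
  B2: def={w,y} ue={b}
  B3: def={w,z} ue={z}
  B4: def={y,z} ue={y}
  B5: def={y} ue={b}
  B6: def={q} ue=∅
  B7: def={b,z} ue={b,z}

Live sets:
  B0: in=∅ out={b,z}
  B1: in={b,z} out={b,z}
  B2: in={b,z} out={b,y,z}
  B3: in={z} out=∅
  B4: in={b,y} out={b,z}
  B5: in={b,z} out={b,z}
  B6: in={b,z} out={b,z}
  B7: in={b,z} out=∅

Interference:
  b↔{q,w,y,z}
  q↔{b,z}
  w↔{b,y,z}
  y↔{b,w,z}
  z↔{b,q,w,y}

Colouring:
  lower bound: {b,w,y,z} mutually conflict ⇒ χ ≥ 4
  assign b→r0 q→r2 w→r2 y→r3 z→r1 — no edge inside a register ⇒ χ ≤ 4
  χ = 4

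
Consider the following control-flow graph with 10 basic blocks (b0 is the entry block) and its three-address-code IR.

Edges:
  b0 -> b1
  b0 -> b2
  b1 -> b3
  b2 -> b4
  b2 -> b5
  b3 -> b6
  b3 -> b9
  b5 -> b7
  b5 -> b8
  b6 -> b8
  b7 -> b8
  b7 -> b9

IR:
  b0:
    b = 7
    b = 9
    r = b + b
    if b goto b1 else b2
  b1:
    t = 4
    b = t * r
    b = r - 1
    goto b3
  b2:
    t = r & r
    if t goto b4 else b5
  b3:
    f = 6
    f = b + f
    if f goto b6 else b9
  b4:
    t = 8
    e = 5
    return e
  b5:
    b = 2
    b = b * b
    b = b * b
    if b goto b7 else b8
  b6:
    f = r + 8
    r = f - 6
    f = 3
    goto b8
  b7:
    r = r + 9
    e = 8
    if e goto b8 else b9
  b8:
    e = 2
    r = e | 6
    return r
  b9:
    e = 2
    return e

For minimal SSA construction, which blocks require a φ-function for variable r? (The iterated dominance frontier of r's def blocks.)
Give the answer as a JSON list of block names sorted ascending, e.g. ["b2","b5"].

Answer: ["b8", "b9"]

Working:
idom tree: b1←b0 b2←b0 b3←b1 b4←b2 b5←b2 b6←b3 b7←b5 b8←b0 b9←b0
Dom∩ at merges:
  b8: preds {b5,b6,b7}: {b0,b2,b5} ∩ {b0,b1,b3,b6} ∩ {b0,b2,b5,b7} = {b0}; idom=b0
  b9: preds {b3,b7}: {b0,b1,b3} ∩ {b0,b2,b5,b7} = {b0}; idom=b0

DF derivation:
  join b8 pred b5: b5→b2 stop@b0
  join b8 pred b6: b6→b3→b1 stop@b0
  join b8 pred b7: b7→b5→b2 stop@b0
  join b9 pred b3: b3→b1 stop@b0
  join b9 pred b7: b7→b5→b2 stop@b0
  DF(b0)=∅
  DF(b1)={b8,b9}
  DF(b2)={b8,b9}
  DF(b3)={b8,b9}
  DF(b4)=∅
  DF(b5)={b8,b9}
  DF(b6)={b8}
  DF(b7)={b8,b9}
  DF(b8)=∅
  DF(b9)=∅

φ for r: defs {b0,b6,b7,b8}
  DF⁺ = {b8,b9}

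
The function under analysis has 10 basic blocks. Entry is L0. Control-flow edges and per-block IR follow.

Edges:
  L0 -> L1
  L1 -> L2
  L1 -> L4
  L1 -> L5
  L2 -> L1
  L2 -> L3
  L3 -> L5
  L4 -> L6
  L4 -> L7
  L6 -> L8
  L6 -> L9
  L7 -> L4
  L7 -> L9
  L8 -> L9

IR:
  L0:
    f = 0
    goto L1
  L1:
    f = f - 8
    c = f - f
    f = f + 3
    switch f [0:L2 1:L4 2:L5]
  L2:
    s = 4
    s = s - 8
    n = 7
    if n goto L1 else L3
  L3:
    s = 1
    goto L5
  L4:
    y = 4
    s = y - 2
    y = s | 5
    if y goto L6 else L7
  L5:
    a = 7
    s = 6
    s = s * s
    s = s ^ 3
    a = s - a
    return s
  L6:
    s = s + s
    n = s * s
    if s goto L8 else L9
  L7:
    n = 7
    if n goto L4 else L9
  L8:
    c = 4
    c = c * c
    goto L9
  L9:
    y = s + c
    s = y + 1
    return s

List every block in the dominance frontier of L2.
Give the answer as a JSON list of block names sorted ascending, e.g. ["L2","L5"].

idom tree: L1←L0 L2←L1 L3←L2 L4←L1 L5←L1 L6←L4 L7←L4 L8←L6 L9←L4
Dom at joins:
  L1: preds {L0,L2}: {L0} ∩ {L0,L1,L2} = {L0}; idom=L0
  L4: preds {L1,L7}: {L0,L1} ∩ {L0,L1,L4,L7} = {L0,L1}; idom=L1
  L5: preds {L1,L3}: {L0,L1} ∩ {L0,L1,L2,L3} = {L0,L1}; idom=L1
  L9: preds {L6,L7,L8}: {L0,L1,L4,L6} ∩ {L0,L1,L4,L7} ∩ {L0,L1,L4,L6,L8} = {L0,L1,L4}; idom=L4

DF derivation:
  join L1 pred L0: · stop@L0
  join L1 pred L2: L2→L1 stop@L0
  join L4 pred L1: · stop@L1
  join L4 pred L7: L7→L4 stop@L1
  join L5 pred L1: · stop@L1
  join L5 pred L3: L3→L2 stop@L1
  join L9 pred L6: L6 stop@L4
  join L9 pred L7: L7 stop@L4
  join L9 pred L8: L8→L6 stop@L4
  L0 → ∅
  L1 → {L1}
  L2 → {L1,L5}
  L3 → {L5}
  L4 → {L4}
  L5 → ∅
  L6 → {L9}
  L7 → {L4,L9}
  L8 → {L9}
  L9 → ∅

DF(L2) = ["L1", "L5"]

Answer: ["L1", "L5"]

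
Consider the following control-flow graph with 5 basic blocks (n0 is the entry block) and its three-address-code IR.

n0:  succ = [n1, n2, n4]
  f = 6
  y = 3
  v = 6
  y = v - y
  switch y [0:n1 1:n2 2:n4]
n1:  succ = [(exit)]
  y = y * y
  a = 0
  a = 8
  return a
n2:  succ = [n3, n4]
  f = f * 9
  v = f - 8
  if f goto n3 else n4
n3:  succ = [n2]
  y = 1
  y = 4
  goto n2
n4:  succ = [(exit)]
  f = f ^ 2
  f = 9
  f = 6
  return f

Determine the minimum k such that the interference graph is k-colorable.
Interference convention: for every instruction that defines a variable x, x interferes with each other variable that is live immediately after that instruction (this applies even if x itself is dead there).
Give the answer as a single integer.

Block summaries:
  n0: def={f,v,y} ue=∅
  n1: def={a,y} ue={y}
  n2: def={f,v} ue={f}
  n3: def={y} ue=∅
  n4: def={f} ue={f}

Backward fixpoint:
  live n0: ∅→{f,y}
  live n1: {y}→∅
  live n2: {f}→{f}
  live n3: {f}→{f}
  live n4: {f}→∅

Conflict graph:
  a: ∅
  f: {v,y}
  v: {f,y}
  y: {f,v}

Colouring:
  lower bound: {f,v,y} mutually conflict ⇒ χ ≥ 3
  3-colouring: r0={a,f}  r1={v}  r2={y}
  χ = 3

Answer: 3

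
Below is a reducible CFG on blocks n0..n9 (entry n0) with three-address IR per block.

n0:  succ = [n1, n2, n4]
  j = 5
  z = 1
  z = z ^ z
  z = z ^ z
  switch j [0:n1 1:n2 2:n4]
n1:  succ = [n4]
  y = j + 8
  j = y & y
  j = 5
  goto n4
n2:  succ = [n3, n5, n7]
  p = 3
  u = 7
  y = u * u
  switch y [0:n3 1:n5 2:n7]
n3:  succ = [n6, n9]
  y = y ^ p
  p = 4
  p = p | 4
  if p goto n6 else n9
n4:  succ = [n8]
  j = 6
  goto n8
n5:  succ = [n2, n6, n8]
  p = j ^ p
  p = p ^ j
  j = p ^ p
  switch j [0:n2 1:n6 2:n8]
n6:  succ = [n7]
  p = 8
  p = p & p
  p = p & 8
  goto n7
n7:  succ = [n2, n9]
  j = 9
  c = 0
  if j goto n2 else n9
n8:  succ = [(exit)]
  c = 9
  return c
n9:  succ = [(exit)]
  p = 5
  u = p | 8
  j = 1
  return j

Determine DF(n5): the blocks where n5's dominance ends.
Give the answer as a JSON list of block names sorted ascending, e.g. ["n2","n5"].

idom tree: n1←n0 n2←n0 n3←n2 n4←n0 n5←n2 n6←n2 n7←n2 n8←n0 n9←n2
Dom∩ at merges:
  n2: preds {n0,n5,n7}: {n0} ∩ {n0,n2,n5} ∩ {n0,n2,n7} = {n0}; idom=n0
  n4: preds {n0,n1}: {n0} ∩ {n0,n1} = {n0}; idom=n0
  n6: preds {n3,n5}: {n0,n2,n3} ∩ {n0,n2,n5} = {n0,n2}; idom=n2
  n7: preds {n2,n6}: {n0,n2} ∩ {n0,n2,n6} = {n0,n2}; idom=n2
  n8: preds {n4,n5}: {n0,n4} ∩ {n0,n2,n5} = {n0}; idom=n0
  n9: preds {n3,n7}: {n0,n2,n3} ∩ {n0,n2,n7} = {n0,n2}; idom=n2

Frontier:
  join n2 pred n0: · stop@n0
  join n2 pred n5: n5→n2 stop@n0
  join n2 pred n7: n7→n2 stop@n0
  join n4 pred n0: · stop@n0
  join n4 pred n1: n1 stop@n0
  join n6 pred n3: n3 stop@n2
  join n6 pred n5: n5 stop@n2
  join n7 pred n2: · stop@n2
  join n7 pred n6: n6 stop@n2
  join n8 pred n4: n4 stop@n0
  join n8 pred n5: n5→n2 stop@n0
  join n9 pred n3: n3 stop@n2
  join n9 pred n7: n7 stop@n2
  DF(n0)=∅
  DF(n1)={n4}
  DF(n2)={n2,n8}
  DF(n3)={n6,n9}
  DF(n4)={n8}
  DF(n5)={n2,n6,n8}
  DF(n6)={n7}
  DF(n7)={n2,n9}
  DF(n8)=∅
  DF(n9)=∅

DF(n5) = ["n2", "n6", "n8"]

Answer: ["n2", "n6", "n8"]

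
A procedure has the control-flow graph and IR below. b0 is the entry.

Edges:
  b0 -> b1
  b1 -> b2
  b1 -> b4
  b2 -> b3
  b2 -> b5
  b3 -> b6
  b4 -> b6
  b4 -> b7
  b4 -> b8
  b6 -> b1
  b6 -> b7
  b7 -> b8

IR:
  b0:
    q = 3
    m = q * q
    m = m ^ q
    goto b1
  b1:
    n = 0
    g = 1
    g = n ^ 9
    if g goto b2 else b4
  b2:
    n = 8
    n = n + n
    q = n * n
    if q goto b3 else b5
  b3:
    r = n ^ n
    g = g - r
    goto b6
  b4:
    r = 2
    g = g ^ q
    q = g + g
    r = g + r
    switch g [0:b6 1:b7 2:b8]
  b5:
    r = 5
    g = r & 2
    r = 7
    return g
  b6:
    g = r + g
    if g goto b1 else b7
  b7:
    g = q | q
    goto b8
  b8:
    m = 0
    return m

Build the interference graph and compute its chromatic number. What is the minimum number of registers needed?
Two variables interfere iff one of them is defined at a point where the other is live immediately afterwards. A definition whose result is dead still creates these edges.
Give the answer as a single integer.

Per-block:
  b0: def={m,q} ue=∅
  b1: def={g,n} ue=∅
  b2: def={n,q} ue=∅
  b3: def={g,r} ue={g,n}
  b4: def={g,q,r} ue={g,q}
  b5: def={g,r} ue=∅
  b6: def={g} ue={g,r}
  b7: def={g} ue={q}
  b8: def={m} ue=∅

Live sets:
  b0 li=∅ lo={q}
  b1 li={q} lo={g,q}
  b2 li={g} lo={g,n,q}
  b3 li={g,n,q} lo={g,q,r}
  b4 li={g,q} lo={g,q,r}
  b5 li=∅ lo=∅
  b6 li={g,q,r} lo={q}
  b7 li={q} lo=∅
  b8 li=∅ lo=∅

Interference:
  g — {n,q,r}
  m — {q}
  n — {g,q}
  q — {g,m,n,r}
  r — {g,q}

Chromatic number:
  lower bound: {g,n,q} mutually conflict ⇒ χ ≥ 3
  3-colouring: c0={q}  c1={g,m}  c2={n,r}
  χ = 3

Answer: 3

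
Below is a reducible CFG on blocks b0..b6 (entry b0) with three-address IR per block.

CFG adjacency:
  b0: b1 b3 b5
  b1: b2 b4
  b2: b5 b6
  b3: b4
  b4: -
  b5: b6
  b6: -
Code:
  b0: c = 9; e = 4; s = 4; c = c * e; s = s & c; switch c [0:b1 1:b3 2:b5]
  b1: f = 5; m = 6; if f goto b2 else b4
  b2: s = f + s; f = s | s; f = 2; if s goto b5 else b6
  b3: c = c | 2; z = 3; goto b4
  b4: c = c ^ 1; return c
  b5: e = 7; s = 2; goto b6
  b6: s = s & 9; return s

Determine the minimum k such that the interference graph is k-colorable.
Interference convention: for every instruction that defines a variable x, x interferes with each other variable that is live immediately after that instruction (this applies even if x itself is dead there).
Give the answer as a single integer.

def/use:
  b0: def={c,e,s} ue=∅
  b1: def={f,m} ue=∅
  b2: def={f,s} ue={f,s}
  b3: def={c,z} ue={c}
  b4: def={c} ue={c}
  b5: def={e,s} ue=∅
  b6: def={s} ue={s}

Liveness:
  b0: in=∅ out={c,s}
  b1: in={c,s} out={c,f,s}
  b2: in={f,s} out={s}
  b3: in={c} out={c}
  b4: in={c} out=∅
  b5: in=∅ out={s}
  b6: in={s} out=∅

Conflict graph:
  c: {e,f,m,s,z}
  e: {c,s}
  f: {c,m,s}
  m: {c,f,s}
  s: {c,e,f,m}
  z: {c}

Registers:
  lower bound: {c,f,m,s} mutually conflict ⇒ χ ≥ 4
  assign c→c0 e→c2 f→c2 m→c3 s→c1 z→c1 — no edge inside a register ⇒ χ ≤ 4
  χ = 4

Answer: 4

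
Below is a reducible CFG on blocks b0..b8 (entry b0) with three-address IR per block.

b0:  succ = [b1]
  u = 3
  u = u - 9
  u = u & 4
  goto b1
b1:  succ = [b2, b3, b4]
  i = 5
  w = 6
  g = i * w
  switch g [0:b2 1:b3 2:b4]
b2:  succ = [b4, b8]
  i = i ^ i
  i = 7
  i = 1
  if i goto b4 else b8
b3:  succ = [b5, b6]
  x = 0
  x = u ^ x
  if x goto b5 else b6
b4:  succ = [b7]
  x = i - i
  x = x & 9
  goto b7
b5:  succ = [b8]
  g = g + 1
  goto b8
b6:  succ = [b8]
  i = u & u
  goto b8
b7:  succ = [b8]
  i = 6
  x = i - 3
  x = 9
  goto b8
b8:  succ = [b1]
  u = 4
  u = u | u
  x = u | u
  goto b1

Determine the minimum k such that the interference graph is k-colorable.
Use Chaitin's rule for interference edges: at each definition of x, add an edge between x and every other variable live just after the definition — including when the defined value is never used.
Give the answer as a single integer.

Block summaries:
  b0 def {u} use ∅
  b1 def {g,i,w} use ∅
  b2 def {i} use {i}
  b3 def {x} use {u}
  b4 def {x} use {i}
  b5 def {g} use {g}
  b6 def {i} use {u}
  b7 def {i,x} use ∅
  b8 def {u,x} use ∅

Live sets:
  b0 li=∅ lo={u}
  b1 li={u} lo={g,i,u}
  b2 li={i} lo={i}
  b3 li={g,u} lo={g,u}
  b4 li={i} lo=∅
  b5 li={g} lo=∅
  b6 li={u} lo=∅
  b7 li=∅ lo=∅
  b8 li=∅ lo={u}

Interfere edges:
  g↔{i,u,x}
  i↔{g,u,w}
  u↔{g,i,w,x}
  w↔{i,u}
  x↔{g,u}

Registers:
  lower bound: {g,i,u} mutually conflict ⇒ χ ≥ 3
  assign g→r1 i→r2 u→r0 w→r1 x→r2 — no edge inside a register ⇒ χ ≤ 3
  χ = 3

Answer: 3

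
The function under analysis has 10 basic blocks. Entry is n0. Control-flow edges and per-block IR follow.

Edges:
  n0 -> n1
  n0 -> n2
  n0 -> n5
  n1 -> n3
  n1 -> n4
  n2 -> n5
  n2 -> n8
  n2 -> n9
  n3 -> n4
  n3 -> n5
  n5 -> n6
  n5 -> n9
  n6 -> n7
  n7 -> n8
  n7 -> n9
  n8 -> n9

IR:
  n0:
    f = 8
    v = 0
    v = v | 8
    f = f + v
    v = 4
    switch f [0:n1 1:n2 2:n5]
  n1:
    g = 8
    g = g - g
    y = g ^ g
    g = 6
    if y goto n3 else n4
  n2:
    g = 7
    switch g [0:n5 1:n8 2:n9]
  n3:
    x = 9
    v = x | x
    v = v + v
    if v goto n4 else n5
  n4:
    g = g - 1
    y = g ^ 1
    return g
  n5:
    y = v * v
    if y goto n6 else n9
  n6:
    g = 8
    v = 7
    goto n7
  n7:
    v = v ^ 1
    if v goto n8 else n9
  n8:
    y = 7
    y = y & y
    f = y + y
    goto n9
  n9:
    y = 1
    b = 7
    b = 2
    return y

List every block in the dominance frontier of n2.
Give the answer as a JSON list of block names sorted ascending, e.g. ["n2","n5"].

idom tree: n1←n0 n2←n0 n3←n1 n4←n1 n5←n0 n6←n5 n7←n6 n8←n0 n9←n0
Dom∩ at merges:
  n4: preds {n1,n3}: {n0,n1} ∩ {n0,n1,n3} = {n0,n1}; idom=n1
  n5: preds {n0,n2,n3}: {n0} ∩ {n0,n2} ∩ {n0,n1,n3} = {n0}; idom=n0
  n8: preds {n2,n7}: {n0,n2} ∩ {n0,n5,n6,n7} = {n0}; idom=n0
  n9: preds {n2,n5,n7,n8}: {n0,n2} ∩ {n0,n5} ∩ {n0,n5,n6,n7} ∩ {n0,n8} = {n0}; idom=n0

DF derivation:
  n4←n1: walk · to n1
  n4←n3: walk n3 to n1
  n5←n0: walk · to n0
  n5←n2: walk n2 to n0
  n5←n3: walk n3→n1 to n0
  n8←n2: walk n2 to n0
  n8←n7: walk n7→n6→n5 to n0
  n9←n2: walk n2 to n0
  n9←n5: walk n5 to n0
  n9←n7: walk n7→n6→n5 to n0
  n9←n8: walk n8 to n0
  n0 → ∅
  n1 → {n5}
  n2 → {n5,n8,n9}
  n3 → {n4,n5}
  n4 → ∅
  n5 → {n8,n9}
  n6 → {n8,n9}
  n7 → {n8,n9}
  n8 → {n9}
  n9 → ∅

DF(n2) = ["n5", "n8", "n9"]

Answer: ["n5", "n8", "n9"]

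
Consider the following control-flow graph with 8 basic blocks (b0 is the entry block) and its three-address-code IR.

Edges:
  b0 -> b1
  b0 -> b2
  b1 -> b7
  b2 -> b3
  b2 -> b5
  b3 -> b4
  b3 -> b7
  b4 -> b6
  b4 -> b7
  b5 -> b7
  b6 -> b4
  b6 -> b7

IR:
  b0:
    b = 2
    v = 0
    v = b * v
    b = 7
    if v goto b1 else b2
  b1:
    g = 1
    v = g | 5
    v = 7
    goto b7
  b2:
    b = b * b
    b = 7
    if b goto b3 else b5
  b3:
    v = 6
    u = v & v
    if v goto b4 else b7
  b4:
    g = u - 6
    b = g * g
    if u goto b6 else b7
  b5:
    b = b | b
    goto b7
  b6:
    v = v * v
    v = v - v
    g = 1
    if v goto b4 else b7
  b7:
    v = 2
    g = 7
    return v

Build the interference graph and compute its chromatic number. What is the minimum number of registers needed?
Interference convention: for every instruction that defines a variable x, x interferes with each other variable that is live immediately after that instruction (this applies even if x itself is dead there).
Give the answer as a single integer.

Block summaries:
  b0 def {b,v} use ∅
  b1 def {g,v} use ∅
  b2 def {b} use {b}
  b3 def {u,v} use ∅
  b4 def {b,g} use {u}
  b5 def {b} use {b}
  b6 def {g,v} use {v}
  b7 def {g,v} use ∅

Live sets:
  b0: in=∅ out={b}
  b1: in=∅ out=∅
  b2: in={b} out={b}
  b3: in=∅ out={u,v}
  b4: in={u,v} out={u,v}
  b5: in={b} out=∅
  b6: in={u,v} out={u,v}
  b7: in=∅ out=∅

Interference:
  b — {u,v}
  g — {u,v}
  u — {b,g,v}
  v — {b,g,u}

Colouring:
  clique {b,u,v} ⇒ need ≥ 3
  3-colouring: r0={u}  r1={v}  r2={b,g}
  χ = 3

Answer: 3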